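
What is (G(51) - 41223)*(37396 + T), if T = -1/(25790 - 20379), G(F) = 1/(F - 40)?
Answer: -91755901104260/59521 ≈ -1.5416e+9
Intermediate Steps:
G(F) = 1/(-40 + F)
T = -1/5411 ≈ -0.00018481
(G(51) - 41223)*(37396 + T) = (1/(-40 + 51) - 41223)*(37396 - 1/5411) = (1/11 - 41223)*(202349755/5411) = -453452/11*202349755/5411 = -91755901104260/59521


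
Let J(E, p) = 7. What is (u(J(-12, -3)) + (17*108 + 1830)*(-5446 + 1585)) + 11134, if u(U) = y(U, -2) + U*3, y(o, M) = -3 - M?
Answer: -14143272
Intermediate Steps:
u(U) = -1 + 3*U (u(U) = (-3 - 1*(-2)) + U*3 = (-3 + 2) + 3*U = -1 + 3*U)
(u(J(-12, -3)) + (17*108 + 1830)*(-5446 + 1585)) + 11134 = ((-1 + 3*7) + (17*108 + 1830)*(-5446 + 1585)) + 11134 = ((-1 + 21) + (1836 + 1830)*(-3861)) + 11134 = (20 + 3666*(-3861)) + 11134 = (20 - 14154426) + 11134 = -14154406 + 11134 = -14143272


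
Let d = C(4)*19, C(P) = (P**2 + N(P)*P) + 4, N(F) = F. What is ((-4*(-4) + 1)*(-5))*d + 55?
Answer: -58085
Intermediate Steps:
C(P) = 4 + 2*P**2 (C(P) = (P**2 + P*P) + 4 = (P**2 + P**2) + 4 = 2*P**2 + 4 = 4 + 2*P**2)
d = 684 (d = (4 + 2*4**2)*19 = (4 + 2*16)*19 = (4 + 32)*19 = 36*19 = 684)
((-4*(-4) + 1)*(-5))*d + 55 = ((-4*(-4) + 1)*(-5))*684 + 55 = ((16 + 1)*(-5))*684 + 55 = (17*(-5))*684 + 55 = -85*684 + 55 = -58140 + 55 = -58085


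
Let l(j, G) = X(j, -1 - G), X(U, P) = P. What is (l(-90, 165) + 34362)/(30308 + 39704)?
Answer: 8549/17503 ≈ 0.48843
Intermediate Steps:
l(j, G) = -1 - G
(l(-90, 165) + 34362)/(30308 + 39704) = ((-1 - 1*165) + 34362)/(30308 + 39704) = ((-1 - 165) + 34362)/70012 = (-166 + 34362)*(1/70012) = 34196*(1/70012) = 8549/17503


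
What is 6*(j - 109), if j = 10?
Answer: -594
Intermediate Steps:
6*(j - 109) = 6*(10 - 109) = 6*(-99) = -594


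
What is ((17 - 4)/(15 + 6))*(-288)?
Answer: -1248/7 ≈ -178.29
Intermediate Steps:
((17 - 4)/(15 + 6))*(-288) = (13/21)*(-288) = -1248/7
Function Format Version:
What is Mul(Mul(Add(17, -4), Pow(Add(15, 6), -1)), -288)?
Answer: Rational(-1248, 7) ≈ -178.29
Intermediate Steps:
Mul(Mul(Add(17, -4), Pow(Add(15, 6), -1)), -288) = Mul(Mul(13, Pow(21, -1)), -288) = Mul(Mul(13, Rational(1, 21)), -288) = Mul(Rational(13, 21), -288) = Rational(-1248, 7)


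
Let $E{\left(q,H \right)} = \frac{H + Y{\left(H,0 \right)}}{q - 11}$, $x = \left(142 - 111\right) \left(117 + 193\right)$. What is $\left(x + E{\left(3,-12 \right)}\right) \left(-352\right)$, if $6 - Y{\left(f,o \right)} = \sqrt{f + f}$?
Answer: $-3382984 - 88 i \sqrt{6} \approx -3.383 \cdot 10^{6} - 215.56 i$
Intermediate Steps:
$Y{\left(f,o \right)} = 6 - \sqrt{2} \sqrt{f}$ ($Y{\left(f,o \right)} = 6 - \sqrt{f + f} = 6 - \sqrt{2 f} = 6 - \sqrt{2} \sqrt{f}$)
$x = 9610$ ($x = 31 \cdot 310 = 9610$)
$E{\left(q,H \right)} = \frac{6 + H - \sqrt{2} \sqrt{H}}{-11 + q}$ ($E{\left(q,H \right)} = \frac{H - \left(-6 + \sqrt{2} \sqrt{H}\right)}{q - 11} = \frac{6 + H - \sqrt{2} \sqrt{H}}{-11 + q}$)
$\left(x + E{\left(3,-12 \right)}\right) \left(-352\right) = \left(9610 + \frac{6 - 12 - \sqrt{2} \sqrt{-12}}{-11 + 3}\right) \left(-352\right) = \left(9610 + \frac{6 - 12 - \sqrt{2} \cdot 2 i \sqrt{3}}{-8}\right) \left(-352\right) = \left(9610 - \frac{6 - 12 - 2 i \sqrt{6}}{8}\right) \left(-352\right) = \left(9610 - \frac{-6 - 2 i \sqrt{6}}{8}\right) \left(-352\right) = \left(9610 + \left(\frac{3}{4} + \frac{i \sqrt{6}}{4}\right)\right) \left(-352\right) = \left(\frac{38443}{4} + \frac{i \sqrt{6}}{4}\right) \left(-352\right) = -3382984 - 88 i \sqrt{6}$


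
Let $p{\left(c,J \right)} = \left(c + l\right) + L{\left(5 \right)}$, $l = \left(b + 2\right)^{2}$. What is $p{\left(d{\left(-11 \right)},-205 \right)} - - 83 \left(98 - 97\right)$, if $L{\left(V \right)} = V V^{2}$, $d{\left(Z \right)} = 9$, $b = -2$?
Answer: $217$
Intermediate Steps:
$L{\left(V \right)} = V^{3}$
$l = 0$ ($l = \left(-2 + 2\right)^{2} = 0^{2} = 0$)
$p{\left(c,J \right)} = 125 + c$ ($p{\left(c,J \right)} = \left(c + 0\right) + 5^{3} = c + 125 = 125 + c$)
$p{\left(d{\left(-11 \right)},-205 \right)} - - 83 \left(98 - 97\right) = \left(125 + 9\right) - - 83 \left(98 - 97\right) = 134 - \left(-83\right) 1 = 134 - -83 = 134 + 83 = 217$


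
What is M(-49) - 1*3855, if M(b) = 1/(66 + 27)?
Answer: -358514/93 ≈ -3855.0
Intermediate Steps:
M(b) = 1/93
M(-49) - 1*3855 = 1/93 - 1*3855 = 1/93 - 3855 = -358514/93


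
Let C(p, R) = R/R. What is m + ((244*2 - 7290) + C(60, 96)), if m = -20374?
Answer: -27175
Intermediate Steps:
C(p, R) = 1
m + ((244*2 - 7290) + C(60, 96)) = -20374 + ((244*2 - 7290) + 1) = -20374 + ((488 - 7290) + 1) = -20374 + (-6802 + 1) = -20374 - 6801 = -27175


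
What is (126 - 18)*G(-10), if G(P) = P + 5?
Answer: -540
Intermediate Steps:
G(P) = 5 + P
(126 - 18)*G(-10) = (126 - 18)*(5 - 10) = 108*(-5) = -540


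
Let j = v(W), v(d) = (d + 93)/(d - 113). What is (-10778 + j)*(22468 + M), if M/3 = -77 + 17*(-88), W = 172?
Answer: -11281921113/59 ≈ -1.9122e+8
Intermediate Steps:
M = -4719 (M = 3*(-77 + 17*(-88)) = 3*(-77 - 1496) = 3*(-1573) = -4719)
v(d) = (93 + d)/(-113 + d)
j = 265/59 (j = (93 + 172)/(-113 + 172) = 265/59 ≈ 4.4915)
(-10778 + j)*(22468 + M) = (-10778 + 265/59)*(22468 - 4719) = -635637/59*17749 = -11281921113/59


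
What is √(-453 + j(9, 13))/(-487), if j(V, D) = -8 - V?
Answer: -I*√470/487 ≈ -0.044516*I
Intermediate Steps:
√(-453 + j(9, 13))/(-487) = √(-453 + (-8 - 1*9))/(-487) = √(-453 + (-8 - 9))*(-1/487) = √(-453 - 17)*(-1/487) = √(-470)*(-1/487) = (I*√470)*(-1/487) = -I*√470/487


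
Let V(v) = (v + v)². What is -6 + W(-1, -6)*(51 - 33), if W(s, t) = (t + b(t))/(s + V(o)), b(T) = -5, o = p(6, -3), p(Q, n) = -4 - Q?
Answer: -864/133 ≈ -6.4962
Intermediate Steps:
o = -10 (o = -4 - 1*6 = -4 - 6 = -10)
V(v) = 4*v² (V(v) = (2*v)² = 4*v²)
W(s, t) = (-5 + t)/(400 + s) (W(s, t) = (t - 5)/(s + 4*(-10)²) = (-5 + t)/(s + 4*100) = (-5 + t)/(s + 400) = (-5 + t)/(400 + s))
-6 + W(-1, -6)*(51 - 33) = -6 + ((-5 - 6)/(400 - 1))*(51 - 33) = -6 + (-11/399)*18 = -6 + ((1/399)*(-11))*18 = -6 - 11/399*18 = -6 - 66/133 = -864/133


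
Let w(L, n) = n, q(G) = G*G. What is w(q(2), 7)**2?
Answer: 49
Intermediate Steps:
q(G) = G**2
w(q(2), 7)**2 = 7**2 = 49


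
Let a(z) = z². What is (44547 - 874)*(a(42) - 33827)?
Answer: -1400287399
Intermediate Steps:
(44547 - 874)*(a(42) - 33827) = (44547 - 874)*(42² - 33827) = 43673*(1764 - 33827) = 43673*(-32063) = -1400287399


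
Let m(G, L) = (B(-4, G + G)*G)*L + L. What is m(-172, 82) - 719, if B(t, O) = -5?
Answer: 69883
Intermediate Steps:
m(G, L) = L - 5*G*L (m(G, L) = (-5*G)*L + L = -5*G*L + L = L - 5*G*L)
m(-172, 82) - 719 = 82*(1 - 5*(-172)) - 719 = 82*(1 + 860) - 719 = 82*861 - 719 = 70602 - 719 = 69883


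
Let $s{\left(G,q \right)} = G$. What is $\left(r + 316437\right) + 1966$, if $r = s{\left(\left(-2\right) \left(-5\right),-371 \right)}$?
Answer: $318413$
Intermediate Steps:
$r = 10$ ($r = \left(-2\right) \left(-5\right) = 10$)
$\left(r + 316437\right) + 1966 = \left(10 + 316437\right) + 1966 = 316447 + 1966 = 318413$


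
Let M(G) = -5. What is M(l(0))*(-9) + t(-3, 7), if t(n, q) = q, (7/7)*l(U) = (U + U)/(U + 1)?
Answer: 52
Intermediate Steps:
l(U) = 2*U/(1 + U) (l(U) = (U + U)/(U + 1) = (2*U)/(1 + U) = 2*U/(1 + U))
M(l(0))*(-9) + t(-3, 7) = -5*(-9) + 7 = 45 + 7 = 52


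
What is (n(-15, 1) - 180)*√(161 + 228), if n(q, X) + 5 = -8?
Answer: -193*√389 ≈ -3806.6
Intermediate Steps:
n(q, X) = -13 (n(q, X) = -5 - 8 = -13)
(n(-15, 1) - 180)*√(161 + 228) = (-13 - 180)*√(161 + 228) = -193*√389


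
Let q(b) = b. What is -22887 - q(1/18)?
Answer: -411967/18 ≈ -22887.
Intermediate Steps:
-22887 - q(1/18) = -22887 - 1/18 = -411967/18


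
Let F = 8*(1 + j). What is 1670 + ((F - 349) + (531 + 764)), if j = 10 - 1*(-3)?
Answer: 2728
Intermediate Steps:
j = 13 (j = 10 + 3 = 13)
F = 112 (F = 8*(1 + 13) = 8*14 = 112)
1670 + ((F - 349) + (531 + 764)) = 1670 + ((112 - 349) + (531 + 764)) = 1670 + (-237 + 1295) = 1670 + 1058 = 2728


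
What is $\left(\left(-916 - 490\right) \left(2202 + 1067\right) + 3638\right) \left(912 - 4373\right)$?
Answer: $15894905536$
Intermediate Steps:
$\left(\left(-916 - 490\right) \left(2202 + 1067\right) + 3638\right) \left(912 - 4373\right) = \left(\left(-1406\right) 3269 + 3638\right) \left(-3461\right) = \left(-4596214 + 3638\right) \left(-3461\right) = \left(-4592576\right) \left(-3461\right) = 15894905536$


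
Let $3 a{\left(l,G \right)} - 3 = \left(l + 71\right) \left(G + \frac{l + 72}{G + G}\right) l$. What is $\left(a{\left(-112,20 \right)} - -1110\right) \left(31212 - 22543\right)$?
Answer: $\frac{785246689}{3} \approx 2.6175 \cdot 10^{8}$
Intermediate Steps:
$a{\left(l,G \right)} = 1 + \frac{l \left(71 + l\right) \left(G + \frac{72 + l}{2 G}\right)}{3}$ ($a{\left(l,G \right)} = 1 + \frac{\left(l + 71\right) \left(G + \frac{l + 72}{G + G}\right) l}{3} = 1 + \frac{\left(71 + l\right) \left(G + \frac{72 + l}{2 G}\right) l}{3} = 1 + \frac{l \left(71 + l\right) \left(G + \frac{72 + l}{2 G}\right)}{3}$)
$\left(a{\left(-112,20 \right)} - -1110\right) \left(31212 - 22543\right) = \left(\frac{\left(-112\right)^{3} + 143 \left(-112\right)^{2} + 5112 \left(-112\right) + 2 \cdot 20 \left(3 + 20 \left(-112\right)^{2} + 71 \cdot 20 \left(-112\right)\right)}{6 \cdot 20} - -1110\right) \left(31212 - 22543\right) = \left(\frac{1}{6} \cdot \frac{1}{20} \left(-1404928 + 143 \cdot 12544 - 572544 + 2 \cdot 20 \left(3 + 20 \cdot 12544 - 159040\right)\right) + \left(-8201 + 9311\right)\right) 8669 = \left(\frac{1}{6} \cdot \frac{1}{20} \left(-1404928 + 1793792 - 572544 + 2 \cdot 20 \left(3 + 250880 - 159040\right)\right) + 1110\right) 8669 = \left(\frac{1}{6} \cdot \frac{1}{20} \left(-1404928 + 1793792 - 572544 + 2 \cdot 20 \cdot 91843\right) + 1110\right) 8669 = \left(\frac{1}{6} \cdot \frac{1}{20} \left(-1404928 + 1793792 - 572544 + 3673720\right) + 1110\right) 8669 = \left(\frac{1}{6} \cdot \frac{1}{20} \cdot 3490040 + 1110\right) 8669 = \left(\frac{87251}{3} + 1110\right) 8669 = \frac{90581}{3} \cdot 8669 = \frac{785246689}{3}$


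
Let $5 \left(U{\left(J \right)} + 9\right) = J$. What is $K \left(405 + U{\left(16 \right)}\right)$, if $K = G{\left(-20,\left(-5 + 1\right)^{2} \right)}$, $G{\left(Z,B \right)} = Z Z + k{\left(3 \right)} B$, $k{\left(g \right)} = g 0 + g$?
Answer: $\frac{894208}{5} \approx 1.7884 \cdot 10^{5}$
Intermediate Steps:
$U{\left(J \right)} = -9 + \frac{J}{5}$
$k{\left(g \right)} = g$ ($k{\left(g \right)} = 0 + g = g$)
$G{\left(Z,B \right)} = Z^{2} + 3 B$ ($G{\left(Z,B \right)} = Z Z + 3 B = Z^{2} + 3 B$)
$K = 448$ ($K = \left(-20\right)^{2} + 3 \left(-5 + 1\right)^{2} = 400 + 3 \left(-4\right)^{2} = 400 + 3 \cdot 16 = 400 + 48 = 448$)
$K \left(405 + U{\left(16 \right)}\right) = 448 \left(405 + \left(-9 + \frac{1}{5} \cdot 16\right)\right) = 448 \left(405 + \left(-9 + \frac{16}{5}\right)\right) = 448 \left(405 - \frac{29}{5}\right) = 448 \cdot \frac{1996}{5} = \frac{894208}{5}$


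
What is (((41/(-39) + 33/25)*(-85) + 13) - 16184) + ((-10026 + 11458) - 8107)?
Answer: -4459424/195 ≈ -22869.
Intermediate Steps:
(((41/(-39) + 33/25)*(-85) + 13) - 16184) + ((-10026 + 11458) - 8107) = (((41*(-1/39) + 33*(1/25))*(-85) + 13) - 16184) + (1432 - 8107) = (((-41/39 + 33/25)*(-85) + 13) - 16184) - 6675 = (((262/975)*(-85) + 13) - 16184) - 6675 = ((-4454/195 + 13) - 16184) - 6675 = (-1919/195 - 16184) - 6675 = -3157799/195 - 6675 = -4459424/195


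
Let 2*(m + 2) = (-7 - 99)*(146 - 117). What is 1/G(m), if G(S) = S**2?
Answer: 1/2368521 ≈ 4.2220e-7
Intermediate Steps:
m = -1539 (m = -2 + ((-7 - 99)*(146 - 117))/2 = -2 + (-106*29)/2 = -2 + (1/2)*(-3074) = -2 - 1537 = -1539)
1/G(m) = 1/((-1539)**2) = 1/2368521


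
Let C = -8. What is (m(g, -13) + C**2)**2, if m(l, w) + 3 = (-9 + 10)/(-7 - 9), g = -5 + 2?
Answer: 950625/256 ≈ 3713.4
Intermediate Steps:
g = -3
m(l, w) = -49/16 (m(l, w) = -3 + (-9 + 10)/(-7 - 9) = -3 + 1/(-16) = -3 + 1*(-1/16) = -3 - 1/16 = -49/16)
(m(g, -13) + C**2)**2 = (-49/16 + (-8)**2)**2 = (-49/16 + 64)**2 = (975/16)**2 = 950625/256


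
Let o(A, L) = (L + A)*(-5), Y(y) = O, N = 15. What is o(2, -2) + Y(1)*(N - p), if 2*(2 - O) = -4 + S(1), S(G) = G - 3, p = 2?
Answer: 65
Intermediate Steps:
S(G) = -3 + G
O = 5 (O = 2 - (-4 + (-3 + 1))/2 = 2 - (-4 - 2)/2 = 2 - ½*(-6) = 2 + 3 = 5)
Y(y) = 5
o(A, L) = -5*A - 5*L (o(A, L) = (A + L)*(-5) = -5*A - 5*L)
o(2, -2) + Y(1)*(N - p) = (-5*2 - 5*(-2)) + 5*(15 - 1*2) = (-10 + 10) + 5*(15 - 2) = 0 + 5*13 = 0 + 65 = 65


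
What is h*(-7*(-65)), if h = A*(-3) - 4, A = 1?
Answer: -3185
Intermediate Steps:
h = -7 (h = 1*(-3) - 4 = -3 - 4 = -7)
h*(-7*(-65)) = -(-49)*(-65) = -7*455 = -3185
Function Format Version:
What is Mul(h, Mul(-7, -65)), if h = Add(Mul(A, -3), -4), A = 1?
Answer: -3185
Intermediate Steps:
h = -7 (h = Add(Mul(1, -3), -4) = Add(-3, -4) = -7)
Mul(h, Mul(-7, -65)) = Mul(-7, Mul(-7, -65)) = Mul(-7, 455) = -3185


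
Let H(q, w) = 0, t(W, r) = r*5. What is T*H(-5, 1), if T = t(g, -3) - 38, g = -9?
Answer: 0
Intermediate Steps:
t(W, r) = 5*r
T = -53 (T = 5*(-3) - 38 = -15 - 38 = -53)
T*H(-5, 1) = -53*0 = 0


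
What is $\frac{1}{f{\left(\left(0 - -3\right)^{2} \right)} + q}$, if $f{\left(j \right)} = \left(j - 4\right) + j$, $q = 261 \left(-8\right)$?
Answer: $- \frac{1}{2074} \approx -0.00048216$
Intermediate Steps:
$q = -2088$
$f{\left(j \right)} = -4 + 2 j$ ($f{\left(j \right)} = \left(-4 + j\right) + j = -4 + 2 j$)
$\frac{1}{f{\left(\left(0 - -3\right)^{2} \right)} + q} = \frac{1}{\left(-4 + 2 \left(0 - -3\right)^{2}\right) - 2088} = \frac{1}{\left(-4 + 2 \left(0 + 3\right)^{2}\right) - 2088} = \frac{1}{\left(-4 + 2 \cdot 3^{2}\right) - 2088} = \frac{1}{\left(-4 + 2 \cdot 9\right) - 2088} = \frac{1}{\left(-4 + 18\right) - 2088} = \frac{1}{14 - 2088} = \frac{1}{-2074} = - \frac{1}{2074}$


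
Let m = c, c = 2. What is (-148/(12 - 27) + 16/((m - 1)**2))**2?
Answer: 150544/225 ≈ 669.08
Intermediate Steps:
m = 2
(-148/(12 - 27) + 16/((m - 1)**2))**2 = (-148/(12 - 27) + 16/((2 - 1)**2))**2 = (-148/(-15) + 16/(1**2))**2 = (-148*(-1/15) + 16/1)**2 = (148/15 + 16*1)**2 = (148/15 + 16)**2 = (388/15)**2 = 150544/225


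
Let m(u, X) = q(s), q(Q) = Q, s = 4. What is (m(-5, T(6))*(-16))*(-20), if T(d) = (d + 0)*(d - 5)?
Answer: 1280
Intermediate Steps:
T(d) = d*(-5 + d)
m(u, X) = 4
(m(-5, T(6))*(-16))*(-20) = (4*(-16))*(-20) = -64*(-20) = 1280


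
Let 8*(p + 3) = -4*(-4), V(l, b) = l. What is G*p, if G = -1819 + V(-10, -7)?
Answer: 1829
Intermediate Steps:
G = -1829 (G = -1819 - 10 = -1829)
p = -1 (p = -3 + (-4*(-4))/8 = -3 + (1/8)*16 = -3 + 2 = -1)
G*p = -1829*(-1) = 1829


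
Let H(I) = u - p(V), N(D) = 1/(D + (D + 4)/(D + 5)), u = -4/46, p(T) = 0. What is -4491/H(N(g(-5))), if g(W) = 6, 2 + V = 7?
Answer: 103293/2 ≈ 51647.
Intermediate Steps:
V = 5 (V = -2 + 7 = 5)
u = -2/23 (u = -4*1/46 = -2/23 ≈ -0.086957)
N(D) = 1/(D + (4 + D)/(5 + D))
H(I) = -2/23 (H(I) = -2/23 - 1*0 = -2/23 + 0 = -2/23)
-4491/H(N(g(-5))) = -4491/(-2/23) = -4491*(-23/2) = 103293/2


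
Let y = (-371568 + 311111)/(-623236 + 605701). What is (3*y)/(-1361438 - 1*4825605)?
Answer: -60457/36163266335 ≈ -1.6718e-6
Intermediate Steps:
y = 60457/17535 (y = -60457/(-17535) = -60457*(-1/17535) = 60457/17535 ≈ 3.4478)
(3*y)/(-1361438 - 1*4825605) = (3*(60457/17535))/(-1361438 - 1*4825605) = 60457/(5845*(-1361438 - 4825605)) = (60457/5845)/(-6187043) = (60457/5845)*(-1/6187043) = -60457/36163266335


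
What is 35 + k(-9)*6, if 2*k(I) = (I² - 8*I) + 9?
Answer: 521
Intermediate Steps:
k(I) = 9/2 + I²/2 - 4*I (k(I) = ((I² - 8*I) + 9)/2 = (9 + I² - 8*I)/2 = 9/2 + I²/2 - 4*I)
35 + k(-9)*6 = 35 + (9/2 + (½)*(-9)² - 4*(-9))*6 = 35 + (9/2 + (½)*81 + 36)*6 = 35 + (9/2 + 81/2 + 36)*6 = 35 + 81*6 = 35 + 486 = 521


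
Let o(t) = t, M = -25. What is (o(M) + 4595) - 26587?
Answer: -22017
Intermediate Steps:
(o(M) + 4595) - 26587 = (-25 + 4595) - 26587 = 4570 - 26587 = -22017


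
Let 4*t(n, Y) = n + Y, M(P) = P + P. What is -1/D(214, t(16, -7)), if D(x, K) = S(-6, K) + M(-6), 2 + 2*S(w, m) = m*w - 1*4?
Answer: 4/87 ≈ 0.045977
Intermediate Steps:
M(P) = 2*P
t(n, Y) = Y/4 + n/4 (t(n, Y) = (n + Y)/4 = (Y + n)/4 = Y/4 + n/4)
S(w, m) = -3 + m*w/2 (S(w, m) = -1 + (m*w - 1*4)/2 = -1 + (m*w - 4)/2 = -1 + (-4 + m*w)/2 = -1 + (-2 + m*w/2) = -3 + m*w/2)
D(x, K) = -15 - 3*K (D(x, K) = (-3 + (½)*K*(-6)) + 2*(-6) = (-3 - 3*K) - 12 = -15 - 3*K)
-1/D(214, t(16, -7)) = -1/(-15 - 3*((¼)*(-7) + (¼)*16)) = -1/(-15 - 3*(-7/4 + 4)) = -1/(-15 - 3*9/4) = -1/(-15 - 27/4) = -1/(-87/4) = -1*(-4/87) = 4/87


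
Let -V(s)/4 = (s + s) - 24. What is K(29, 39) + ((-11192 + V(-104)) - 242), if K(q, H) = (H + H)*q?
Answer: -8244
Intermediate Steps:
V(s) = 96 - 8*s (V(s) = -4*((s + s) - 24) = -4*(2*s - 24) = -4*(-24 + 2*s) = 96 - 8*s)
K(q, H) = 2*H*q (K(q, H) = (2*H)*q = 2*H*q)
K(29, 39) + ((-11192 + V(-104)) - 242) = 2*39*29 + ((-11192 + (96 - 8*(-104))) - 242) = 2262 + ((-11192 + (96 + 832)) - 242) = 2262 + ((-11192 + 928) - 242) = 2262 + (-10264 - 242) = 2262 - 10506 = -8244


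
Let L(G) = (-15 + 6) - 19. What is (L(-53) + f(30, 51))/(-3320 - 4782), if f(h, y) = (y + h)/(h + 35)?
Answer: 1739/526630 ≈ 0.0033021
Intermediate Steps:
f(h, y) = (h + y)/(35 + h)
L(G) = -28 (L(G) = -9 - 19 = -28)
(L(-53) + f(30, 51))/(-3320 - 4782) = (-28 + (30 + 51)/(35 + 30))/(-3320 - 4782) = (-28 + 81/65)/(-8102) = (-28 + (1/65)*81)*(-1/8102) = (-28 + 81/65)*(-1/8102) = -1739/65*(-1/8102) = 1739/526630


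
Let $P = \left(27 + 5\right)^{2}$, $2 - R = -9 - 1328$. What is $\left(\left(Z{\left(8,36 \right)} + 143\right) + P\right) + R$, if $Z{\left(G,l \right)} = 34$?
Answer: $2540$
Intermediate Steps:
$R = 1339$ ($R = 2 - \left(-9 - 1328\right) = 2 - -1337 = 2 + 1337 = 1339$)
$P = 1024$ ($P = 32^{2} = 1024$)
$\left(\left(Z{\left(8,36 \right)} + 143\right) + P\right) + R = \left(\left(34 + 143\right) + 1024\right) + 1339 = \left(177 + 1024\right) + 1339 = 1201 + 1339 = 2540$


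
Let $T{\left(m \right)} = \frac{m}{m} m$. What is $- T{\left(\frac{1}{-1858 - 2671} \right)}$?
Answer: $\frac{1}{4529} \approx 0.0002208$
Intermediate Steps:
$T{\left(m \right)} = m$ ($T{\left(m \right)} = 1 m = m$)
$- T{\left(\frac{1}{-1858 - 2671} \right)} = - \frac{1}{-1858 - 2671} = - \frac{1}{-4529} = \left(-1\right) \left(- \frac{1}{4529}\right) = \frac{1}{4529}$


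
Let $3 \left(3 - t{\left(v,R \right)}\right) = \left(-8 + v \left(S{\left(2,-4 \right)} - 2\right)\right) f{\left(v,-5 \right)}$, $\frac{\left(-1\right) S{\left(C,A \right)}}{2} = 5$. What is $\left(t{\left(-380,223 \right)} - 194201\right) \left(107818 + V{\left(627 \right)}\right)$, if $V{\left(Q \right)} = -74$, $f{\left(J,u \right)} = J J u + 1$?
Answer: $\frac{354042135277376}{3} \approx 1.1801 \cdot 10^{14}$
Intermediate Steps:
$S{\left(C,A \right)} = -10$ ($S{\left(C,A \right)} = \left(-2\right) 5 = -10$)
$f{\left(J,u \right)} = 1 + u J^{2}$ ($f{\left(J,u \right)} = J^{2} u + 1 = u J^{2} + 1 = 1 + u J^{2}$)
$t{\left(v,R \right)} = 3 - \frac{\left(1 - 5 v^{2}\right) \left(-8 - 12 v\right)}{3}$ ($t{\left(v,R \right)} = 3 - \frac{\left(-8 + v \left(-10 - 2\right)\right) \left(1 - 5 v^{2}\right)}{3} = 3 - \frac{\left(-8 + v \left(-12\right)\right) \left(1 - 5 v^{2}\right)}{3} = 3 - \frac{\left(-8 - 12 v\right) \left(1 - 5 v^{2}\right)}{3} = 3 - \frac{\left(1 - 5 v^{2}\right) \left(-8 - 12 v\right)}{3}$)
$\left(t{\left(-380,223 \right)} - 194201\right) \left(107818 + V{\left(627 \right)}\right) = \left(\left(\frac{17}{3} - 20 \left(-380\right)^{3} + 4 \left(-380\right) - \frac{40 \left(-380\right)^{2}}{3}\right) - 194201\right) \left(107818 - 74\right) = \left(\left(\frac{17}{3} - -1097440000 - 1520 - \frac{5776000}{3}\right) - 194201\right) 107744 = \left(\left(\frac{17}{3} + 1097440000 - 1520 - \frac{5776000}{3}\right) - 194201\right) 107744 = \left(\frac{3286539457}{3} - 194201\right) 107744 = \frac{3285956854}{3} \cdot 107744 = \frac{354042135277376}{3}$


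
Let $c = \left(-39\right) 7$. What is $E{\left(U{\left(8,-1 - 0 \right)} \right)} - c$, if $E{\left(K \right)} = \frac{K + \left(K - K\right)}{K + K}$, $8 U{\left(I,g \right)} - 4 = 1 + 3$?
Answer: $\frac{547}{2} \approx 273.5$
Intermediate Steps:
$U{\left(I,g \right)} = 1$ ($U{\left(I,g \right)} = \frac{1}{2} + \frac{1 + 3}{8} = \frac{1}{2} + \frac{1}{8} \cdot 4 = \frac{1}{2} + \frac{1}{2} = 1$)
$E{\left(K \right)} = \frac{1}{2}$ ($E{\left(K \right)} = \frac{K + 0}{2 K} = K \frac{1}{2 K} = \frac{1}{2}$)
$c = -273$
$E{\left(U{\left(8,-1 - 0 \right)} \right)} - c = \frac{1}{2} - -273 = \frac{1}{2} + 273 = \frac{547}{2}$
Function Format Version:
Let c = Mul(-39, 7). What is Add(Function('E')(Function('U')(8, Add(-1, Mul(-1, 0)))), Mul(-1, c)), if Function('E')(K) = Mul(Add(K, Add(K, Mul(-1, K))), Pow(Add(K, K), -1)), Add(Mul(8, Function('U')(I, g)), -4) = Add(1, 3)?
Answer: Rational(547, 2) ≈ 273.50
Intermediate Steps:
Function('U')(I, g) = 1 (Function('U')(I, g) = Add(Rational(1, 2), Mul(Rational(1, 8), Add(1, 3))) = Add(Rational(1, 2), Mul(Rational(1, 8), 4)) = Add(Rational(1, 2), Rational(1, 2)) = 1)
Function('E')(K) = Rational(1, 2) (Function('E')(K) = Mul(Add(K, 0), Pow(Mul(2, K), -1)) = Mul(K, Mul(Rational(1, 2), Pow(K, -1))) = Rational(1, 2))
c = -273
Add(Function('E')(Function('U')(8, Add(-1, Mul(-1, 0)))), Mul(-1, c)) = Add(Rational(1, 2), Mul(-1, -273)) = Add(Rational(1, 2), 273) = Rational(547, 2)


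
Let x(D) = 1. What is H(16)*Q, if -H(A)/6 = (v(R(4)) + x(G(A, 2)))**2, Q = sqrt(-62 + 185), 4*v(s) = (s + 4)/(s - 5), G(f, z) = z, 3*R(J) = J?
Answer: -294*sqrt(123)/121 ≈ -26.947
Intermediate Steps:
R(J) = J/3
v(s) = (4 + s)/(4*(-5 + s)) (v(s) = ((s + 4)/(s - 5))/4 = ((4 + s)/(-5 + s))/4 = (4 + s)/(4*(-5 + s)))
Q = sqrt(123) ≈ 11.091
H(A) = -294/121 (H(A) = -6*((4 + (1/3)*4)/(4*(-5 + (1/3)*4)) + 1)**2 = -6*((4 + 4/3)/(4*(-5 + 4/3)) + 1)**2 = -6*((1/4)*(16/3)/(-11/3) + 1)**2 = -6*((1/4)*(-3/11)*(16/3) + 1)**2 = -6*(-4/11 + 1)**2 = -6*(7/11)**2 = -6*49/121 = -294/121)
H(16)*Q = -294*sqrt(123)/121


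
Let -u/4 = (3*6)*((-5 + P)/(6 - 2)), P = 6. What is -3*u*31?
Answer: 1674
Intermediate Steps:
u = -18 (u = -4*3*6*(-5 + 6)/(6 - 2) = -72*1/4 = -72*1*(1/4) = -72/4 = -4*9/2 = -18)
-3*u*31 = -3*(-18)*31 = 54*31 = 1674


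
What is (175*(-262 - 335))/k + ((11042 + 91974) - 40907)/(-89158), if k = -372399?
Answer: -4604849147/11067450014 ≈ -0.41607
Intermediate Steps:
(175*(-262 - 335))/k + ((11042 + 91974) - 40907)/(-89158) = (175*(-262 - 335))/(-372399) + ((11042 + 91974) - 40907)/(-89158) = (175*(-597))*(-1/372399) + (103016 - 40907)*(-1/89158) = -104475*(-1/372399) + 62109*(-1/89158) = 34825/124133 - 62109/89158 = -4604849147/11067450014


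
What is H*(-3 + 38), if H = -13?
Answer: -455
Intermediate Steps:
H*(-3 + 38) = -13*(-3 + 38) = -13*35 = -455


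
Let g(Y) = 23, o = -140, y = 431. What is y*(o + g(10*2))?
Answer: -50427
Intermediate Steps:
y*(o + g(10*2)) = 431*(-140 + 23) = 431*(-117) = -50427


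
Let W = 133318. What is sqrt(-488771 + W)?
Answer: I*sqrt(355453) ≈ 596.2*I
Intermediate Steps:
sqrt(-488771 + W) = sqrt(-488771 + 133318) = sqrt(-355453) = I*sqrt(355453)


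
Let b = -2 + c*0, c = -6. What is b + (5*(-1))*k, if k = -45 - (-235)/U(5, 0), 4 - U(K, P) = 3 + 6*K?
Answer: 7642/29 ≈ 263.52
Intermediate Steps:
U(K, P) = 1 - 6*K (U(K, P) = 4 - (3 + 6*K) = 4 + (-3 - 6*K) = 1 - 6*K)
b = -2 (b = -2 - 6*0 = -2 + 0 = -2)
k = -1540/29 (k = -45 - (-235)/(1 - 6*5) = -45 - (-235)/(1 - 30) = -45 - (-235)/(-29) = -45 - (-235)*(-1)/29 = -45 - 1*235/29 = -45 - 235/29 = -1540/29 ≈ -53.103)
b + (5*(-1))*k = -2 + (5*(-1))*(-1540/29) = -2 - 5*(-1540/29) = -2 + 7700/29 = 7642/29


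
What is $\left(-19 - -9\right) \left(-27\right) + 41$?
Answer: $311$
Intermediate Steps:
$\left(-19 - -9\right) \left(-27\right) + 41 = \left(-19 + 9\right) \left(-27\right) + 41 = \left(-10\right) \left(-27\right) + 41 = 270 + 41 = 311$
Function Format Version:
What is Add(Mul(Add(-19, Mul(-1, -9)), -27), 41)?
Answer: 311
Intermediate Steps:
Add(Mul(Add(-19, Mul(-1, -9)), -27), 41) = Add(Mul(Add(-19, 9), -27), 41) = Add(Mul(-10, -27), 41) = Add(270, 41) = 311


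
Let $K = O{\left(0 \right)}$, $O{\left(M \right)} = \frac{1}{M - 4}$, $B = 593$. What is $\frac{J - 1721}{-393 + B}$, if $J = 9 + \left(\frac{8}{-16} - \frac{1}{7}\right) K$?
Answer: $- \frac{95863}{11200} \approx -8.5592$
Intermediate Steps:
$O{\left(M \right)} = \frac{1}{-4 + M}$
$K = - \frac{1}{4}$ ($K = \frac{1}{-4 + 0} = \frac{1}{-4} = - \frac{1}{4} \approx -0.25$)
$J = \frac{513}{56}$ ($J = 9 + \left(\frac{8}{-16} - \frac{1}{7}\right) \left(- \frac{1}{4}\right) = 9 + \left(8 \left(- \frac{1}{16}\right) - \frac{1}{7}\right) \left(- \frac{1}{4}\right) = 9 + \left(- \frac{1}{2} - \frac{1}{7}\right) \left(- \frac{1}{4}\right) = 9 - - \frac{9}{56} = 9 + \frac{9}{56} = \frac{513}{56} \approx 9.1607$)
$\frac{J - 1721}{-393 + B} = \frac{\frac{513}{56} - 1721}{-393 + 593} = - \frac{95863}{56 \cdot 200} = \left(- \frac{95863}{56}\right) \frac{1}{200} = - \frac{95863}{11200}$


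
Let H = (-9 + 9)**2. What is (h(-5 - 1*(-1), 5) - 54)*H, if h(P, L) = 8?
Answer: 0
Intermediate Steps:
H = 0 (H = 0**2 = 0)
(h(-5 - 1*(-1), 5) - 54)*H = (8 - 54)*0 = -46*0 = 0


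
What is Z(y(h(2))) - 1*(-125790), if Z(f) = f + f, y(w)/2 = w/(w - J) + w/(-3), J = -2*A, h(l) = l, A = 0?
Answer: 377374/3 ≈ 1.2579e+5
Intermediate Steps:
J = 0 (J = -2*0 = 0)
y(w) = 2 - 2*w/3 (y(w) = 2*(w/(w - 1*0) + w/(-3)) = 2*(w/(w + 0) + w*(-⅓)) = 2*(w/w - w/3) = 2*(1 - w/3) = 2 - 2*w/3)
Z(f) = 2*f
Z(y(h(2))) - 1*(-125790) = 2*(2 - ⅔*2) - 1*(-125790) = 2*(2 - 4/3) + 125790 = 2*(⅔) + 125790 = 4/3 + 125790 = 377374/3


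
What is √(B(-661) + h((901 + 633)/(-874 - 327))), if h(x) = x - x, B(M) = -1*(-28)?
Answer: 2*√7 ≈ 5.2915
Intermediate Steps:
B(M) = 28
h(x) = 0
√(B(-661) + h((901 + 633)/(-874 - 327))) = √(28 + 0) = √28 = 2*√7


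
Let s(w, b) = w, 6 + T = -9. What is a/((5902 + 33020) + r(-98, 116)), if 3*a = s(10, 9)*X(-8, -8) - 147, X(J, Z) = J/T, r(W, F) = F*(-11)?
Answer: -425/338814 ≈ -0.0012544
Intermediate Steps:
T = -15 (T = -6 - 9 = -15)
r(W, F) = -11*F
X(J, Z) = -J/15 (X(J, Z) = J/(-15) = J*(-1/15) = -J/15)
a = -425/9 (a = (10*(-1/15*(-8)) - 147)/3 = (10*(8/15) - 147)/3 = (16/3 - 147)/3 = (⅓)*(-425/3) = -425/9 ≈ -47.222)
a/((5902 + 33020) + r(-98, 116)) = -425/(9*((5902 + 33020) - 11*116)) = -425/(9*(38922 - 1276)) = -425/9/37646 = -425/9*1/37646 = -425/338814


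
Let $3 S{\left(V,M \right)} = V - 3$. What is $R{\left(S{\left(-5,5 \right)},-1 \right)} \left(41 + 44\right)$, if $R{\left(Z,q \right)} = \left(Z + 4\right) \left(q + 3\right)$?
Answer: $\frac{680}{3} \approx 226.67$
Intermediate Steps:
$S{\left(V,M \right)} = -1 + \frac{V}{3}$ ($S{\left(V,M \right)} = \frac{V - 3}{3} = \frac{-3 + V}{3} = -1 + \frac{V}{3}$)
$R{\left(Z,q \right)} = \left(3 + q\right) \left(4 + Z\right)$ ($R{\left(Z,q \right)} = \left(4 + Z\right) \left(3 + q\right) = \left(3 + q\right) \left(4 + Z\right)$)
$R{\left(S{\left(-5,5 \right)},-1 \right)} \left(41 + 44\right) = \left(12 + 3 \left(-1 + \frac{1}{3} \left(-5\right)\right) + 4 \left(-1\right) + \left(-1 + \frac{1}{3} \left(-5\right)\right) \left(-1\right)\right) \left(41 + 44\right) = \left(12 + 3 \left(-1 - \frac{5}{3}\right) - 4 + \left(-1 - \frac{5}{3}\right) \left(-1\right)\right) 85 = \left(12 + 3 \left(- \frac{8}{3}\right) - 4 - - \frac{8}{3}\right) 85 = \left(12 - 8 - 4 + \frac{8}{3}\right) 85 = \frac{8}{3} \cdot 85 = \frac{680}{3}$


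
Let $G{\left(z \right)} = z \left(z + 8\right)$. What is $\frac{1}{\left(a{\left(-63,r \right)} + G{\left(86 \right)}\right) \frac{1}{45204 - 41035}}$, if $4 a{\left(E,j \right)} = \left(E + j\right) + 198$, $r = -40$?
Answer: $\frac{16676}{32431} \approx 0.5142$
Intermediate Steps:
$a{\left(E,j \right)} = \frac{99}{2} + \frac{E}{4} + \frac{j}{4}$ ($a{\left(E,j \right)} = \frac{\left(E + j\right) + 198}{4} = \frac{198 + E + j}{4} = \frac{99}{2} + \frac{E}{4} + \frac{j}{4}$)
$G{\left(z \right)} = z \left(8 + z\right)$
$\frac{1}{\left(a{\left(-63,r \right)} + G{\left(86 \right)}\right) \frac{1}{45204 - 41035}} = \frac{1}{\left(\left(\frac{99}{2} + \frac{1}{4} \left(-63\right) + \frac{1}{4} \left(-40\right)\right) + 86 \left(8 + 86\right)\right) \frac{1}{45204 - 41035}} = \frac{1}{\left(\left(\frac{99}{2} - \frac{63}{4} - 10\right) + 86 \cdot 94\right) \frac{1}{4169}} = \frac{1}{\left(\frac{95}{4} + 8084\right) \frac{1}{4169}} = \frac{1}{\frac{32431}{4} \cdot \frac{1}{4169}} = \frac{1}{\frac{32431}{16676}} = \frac{16676}{32431}$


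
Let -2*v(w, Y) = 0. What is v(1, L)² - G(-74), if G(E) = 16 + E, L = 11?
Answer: 58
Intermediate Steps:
v(w, Y) = 0 (v(w, Y) = -½*0 = 0)
v(1, L)² - G(-74) = 0² - (16 - 74) = 0 - 1*(-58) = 0 + 58 = 58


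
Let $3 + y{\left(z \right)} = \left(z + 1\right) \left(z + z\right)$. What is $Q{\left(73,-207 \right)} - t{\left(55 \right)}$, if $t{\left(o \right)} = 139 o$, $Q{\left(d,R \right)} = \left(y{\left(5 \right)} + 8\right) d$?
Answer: $-2900$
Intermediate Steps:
$y{\left(z \right)} = -3 + 2 z \left(1 + z\right)$ ($y{\left(z \right)} = -3 + \left(z + 1\right) \left(z + z\right) = -3 + \left(1 + z\right) 2 z = -3 + 2 z \left(1 + z\right)$)
$Q{\left(d,R \right)} = 65 d$ ($Q{\left(d,R \right)} = \left(\left(-3 + 2 \cdot 5 + 2 \cdot 5^{2}\right) + 8\right) d = \left(\left(-3 + 10 + 2 \cdot 25\right) + 8\right) d = \left(\left(-3 + 10 + 50\right) + 8\right) d = \left(57 + 8\right) d = 65 d$)
$Q{\left(73,-207 \right)} - t{\left(55 \right)} = 65 \cdot 73 - 139 \cdot 55 = 4745 - 7645 = -2900$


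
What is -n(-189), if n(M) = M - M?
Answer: 0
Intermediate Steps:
n(M) = 0
-n(-189) = -1*0 = 0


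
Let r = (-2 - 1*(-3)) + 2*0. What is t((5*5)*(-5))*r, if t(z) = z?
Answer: -125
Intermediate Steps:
r = 1 (r = (-2 + 3) + 0 = 1 + 0 = 1)
t((5*5)*(-5))*r = ((5*5)*(-5))*1 = (25*(-5))*1 = -125*1 = -125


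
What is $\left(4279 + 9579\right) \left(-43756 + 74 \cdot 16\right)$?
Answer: $-589962776$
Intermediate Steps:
$\left(4279 + 9579\right) \left(-43756 + 74 \cdot 16\right) = 13858 \left(-43756 + 1184\right) = 13858 \left(-42572\right) = -589962776$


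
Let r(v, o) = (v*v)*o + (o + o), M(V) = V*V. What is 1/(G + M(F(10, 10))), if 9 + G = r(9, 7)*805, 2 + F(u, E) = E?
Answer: 1/467760 ≈ 2.1378e-6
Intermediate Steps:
F(u, E) = -2 + E
M(V) = V²
r(v, o) = 2*o + o*v² (r(v, o) = v²*o + 2*o = o*v² + 2*o = 2*o + o*v²)
G = 467696 (G = -9 + (7*(2 + 9²))*805 = -9 + (7*(2 + 81))*805 = -9 + (7*83)*805 = -9 + 581*805 = -9 + 467705 = 467696)
1/(G + M(F(10, 10))) = 1/(467696 + (-2 + 10)²) = 1/(467696 + 8²) = 1/(467696 + 64) = 1/467760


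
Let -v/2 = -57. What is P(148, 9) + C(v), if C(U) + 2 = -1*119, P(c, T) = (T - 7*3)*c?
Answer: -1897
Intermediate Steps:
P(c, T) = c*(-21 + T) (P(c, T) = (T - 21)*c = (-21 + T)*c = c*(-21 + T))
v = 114 (v = -2*(-57) = 114)
C(U) = -121 (C(U) = -2 - 1*119 = -2 - 119 = -121)
P(148, 9) + C(v) = 148*(-21 + 9) - 121 = 148*(-12) - 121 = -1776 - 121 = -1897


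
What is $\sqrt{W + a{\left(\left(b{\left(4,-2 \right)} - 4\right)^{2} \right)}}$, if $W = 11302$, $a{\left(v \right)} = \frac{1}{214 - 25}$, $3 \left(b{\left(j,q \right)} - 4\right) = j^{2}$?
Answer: $\frac{\sqrt{44857659}}{63} \approx 106.31$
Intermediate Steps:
$b{\left(j,q \right)} = 4 + \frac{j^{2}}{3}$
$a{\left(v \right)} = \frac{1}{189}$
$\sqrt{W + a{\left(\left(b{\left(4,-2 \right)} - 4\right)^{2} \right)}} = \sqrt{11302 + \frac{1}{189}} = \sqrt{\frac{2136079}{189}} = \frac{\sqrt{44857659}}{63}$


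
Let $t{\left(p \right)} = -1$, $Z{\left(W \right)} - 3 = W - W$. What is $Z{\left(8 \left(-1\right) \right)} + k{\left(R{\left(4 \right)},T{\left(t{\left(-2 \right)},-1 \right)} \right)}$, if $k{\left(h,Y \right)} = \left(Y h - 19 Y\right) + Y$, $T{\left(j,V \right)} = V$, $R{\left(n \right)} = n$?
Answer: $17$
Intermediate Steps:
$Z{\left(W \right)} = 3$ ($Z{\left(W \right)} = 3 + \left(W - W\right) = 3 + 0 = 3$)
$k{\left(h,Y \right)} = - 18 Y + Y h$ ($k{\left(h,Y \right)} = \left(- 19 Y + Y h\right) + Y = - 18 Y + Y h$)
$Z{\left(8 \left(-1\right) \right)} + k{\left(R{\left(4 \right)},T{\left(t{\left(-2 \right)},-1 \right)} \right)} = 3 - \left(-18 + 4\right) = 3 - -14 = 3 + 14 = 17$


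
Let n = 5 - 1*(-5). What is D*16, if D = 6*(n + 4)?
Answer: 1344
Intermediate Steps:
n = 10 (n = 5 + 5 = 10)
D = 84 (D = 6*(10 + 4) = 6*14 = 84)
D*16 = 84*16 = 1344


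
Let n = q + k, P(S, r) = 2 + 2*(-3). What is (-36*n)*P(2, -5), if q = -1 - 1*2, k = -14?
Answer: -2448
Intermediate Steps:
P(S, r) = -4 (P(S, r) = 2 - 6 = -4)
q = -3 (q = -1 - 2 = -3)
n = -17 (n = -3 - 14 = -17)
(-36*n)*P(2, -5) = -36*(-17)*(-4) = 612*(-4) = -2448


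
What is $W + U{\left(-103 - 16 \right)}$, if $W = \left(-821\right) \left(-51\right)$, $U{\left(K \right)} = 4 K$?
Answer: $41395$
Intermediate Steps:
$W = 41871$
$W + U{\left(-103 - 16 \right)} = 41871 + 4 \left(-103 - 16\right) = 41871 + 4 \left(-119\right) = 41871 - 476 = 41395$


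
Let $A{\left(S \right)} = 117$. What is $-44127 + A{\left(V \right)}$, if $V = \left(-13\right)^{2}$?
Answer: $-44010$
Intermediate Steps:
$V = 169$
$-44127 + A{\left(V \right)} = -44127 + 117 = -44010$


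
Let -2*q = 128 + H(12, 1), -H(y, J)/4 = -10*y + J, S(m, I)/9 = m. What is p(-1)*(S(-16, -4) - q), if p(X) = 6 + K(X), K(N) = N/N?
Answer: 1106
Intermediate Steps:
S(m, I) = 9*m
K(N) = 1
H(y, J) = -4*J + 40*y (H(y, J) = -4*(-10*y + J) = -4*(J - 10*y) = -4*J + 40*y)
p(X) = 7 (p(X) = 6 + 1 = 7)
q = -302 (q = -(128 + (-4*1 + 40*12))/2 = -(128 + (-4 + 480))/2 = -(128 + 476)/2 = -1/2*604 = -302)
p(-1)*(S(-16, -4) - q) = 7*(9*(-16) - 1*(-302)) = 7*(-144 + 302) = 7*158 = 1106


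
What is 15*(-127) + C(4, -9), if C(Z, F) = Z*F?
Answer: -1941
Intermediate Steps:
C(Z, F) = F*Z
15*(-127) + C(4, -9) = 15*(-127) - 9*4 = -1905 - 36 = -1941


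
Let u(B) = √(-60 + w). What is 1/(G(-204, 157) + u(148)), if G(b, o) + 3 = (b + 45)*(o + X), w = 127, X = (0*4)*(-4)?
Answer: -24966/623301089 - √67/623301089 ≈ -4.0068e-5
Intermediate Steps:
X = 0 (X = 0*(-4) = 0)
u(B) = √67 (u(B) = √(-60 + 127) = √67)
G(b, o) = -3 + o*(45 + b) (G(b, o) = -3 + (b + 45)*(o + 0) = -3 + (45 + b)*o = -3 + o*(45 + b))
1/(G(-204, 157) + u(148)) = 1/((-3 + 45*157 - 204*157) + √67) = 1/((-3 + 7065 - 32028) + √67) = 1/(-24966 + √67)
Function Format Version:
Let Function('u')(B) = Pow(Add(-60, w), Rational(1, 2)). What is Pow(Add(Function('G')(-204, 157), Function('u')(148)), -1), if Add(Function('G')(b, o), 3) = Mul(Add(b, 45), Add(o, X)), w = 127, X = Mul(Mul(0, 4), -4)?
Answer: Add(Rational(-24966, 623301089), Mul(Rational(-1, 623301089), Pow(67, Rational(1, 2)))) ≈ -4.0068e-5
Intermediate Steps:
X = 0 (X = Mul(0, -4) = 0)
Function('u')(B) = Pow(67, Rational(1, 2)) (Function('u')(B) = Pow(Add(-60, 127), Rational(1, 2)) = Pow(67, Rational(1, 2)))
Function('G')(b, o) = Add(-3, Mul(o, Add(45, b))) (Function('G')(b, o) = Add(-3, Mul(Add(b, 45), Add(o, 0))) = Add(-3, Mul(Add(45, b), o)) = Add(-3, Mul(o, Add(45, b))))
Pow(Add(Function('G')(-204, 157), Function('u')(148)), -1) = Pow(Add(Add(-3, Mul(45, 157), Mul(-204, 157)), Pow(67, Rational(1, 2))), -1) = Pow(Add(Add(-3, 7065, -32028), Pow(67, Rational(1, 2))), -1) = Pow(Add(-24966, Pow(67, Rational(1, 2))), -1)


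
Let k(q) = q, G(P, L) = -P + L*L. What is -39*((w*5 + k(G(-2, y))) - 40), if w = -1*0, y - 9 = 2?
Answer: -3237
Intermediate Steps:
y = 11 (y = 9 + 2 = 11)
G(P, L) = L² - P (G(P, L) = -P + L² = L² - P)
w = 0
-39*((w*5 + k(G(-2, y))) - 40) = -39*((0*5 + (11² - 1*(-2))) - 40) = -39*((0 + (121 + 2)) - 40) = -39*((0 + 123) - 40) = -39*(123 - 40) = -39*83 = -3237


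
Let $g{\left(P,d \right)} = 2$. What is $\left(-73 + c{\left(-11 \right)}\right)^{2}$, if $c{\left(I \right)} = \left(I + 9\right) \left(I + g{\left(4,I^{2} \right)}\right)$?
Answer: $3025$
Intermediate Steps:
$c{\left(I \right)} = \left(2 + I\right) \left(9 + I\right)$ ($c{\left(I \right)} = \left(I + 9\right) \left(I + 2\right) = \left(9 + I\right) \left(2 + I\right) = \left(2 + I\right) \left(9 + I\right)$)
$\left(-73 + c{\left(-11 \right)}\right)^{2} = \left(-73 + \left(18 + \left(-11\right)^{2} + 11 \left(-11\right)\right)\right)^{2} = \left(-73 + \left(18 + 121 - 121\right)\right)^{2} = \left(-73 + 18\right)^{2} = \left(-55\right)^{2} = 3025$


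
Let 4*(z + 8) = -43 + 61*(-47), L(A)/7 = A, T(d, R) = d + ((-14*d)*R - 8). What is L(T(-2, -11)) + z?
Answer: -5923/2 ≈ -2961.5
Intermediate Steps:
T(d, R) = -8 + d - 14*R*d (T(d, R) = d + (-14*R*d - 8) = d + (-8 - 14*R*d) = -8 + d - 14*R*d)
L(A) = 7*A
z = -1471/2 (z = -8 + (-43 + 61*(-47))/4 = -8 + (-43 - 2867)/4 = -8 + (¼)*(-2910) = -8 - 1455/2 = -1471/2 ≈ -735.50)
L(T(-2, -11)) + z = 7*(-8 - 2 - 14*(-11)*(-2)) - 1471/2 = 7*(-8 - 2 - 308) - 1471/2 = 7*(-318) - 1471/2 = -2226 - 1471/2 = -5923/2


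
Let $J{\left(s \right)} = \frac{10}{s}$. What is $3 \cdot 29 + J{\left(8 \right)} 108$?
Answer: $222$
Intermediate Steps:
$3 \cdot 29 + J{\left(8 \right)} 108 = 3 \cdot 29 + \frac{10}{8} \cdot 108 = 87 + 10 \cdot \frac{1}{8} \cdot 108 = 87 + \frac{5}{4} \cdot 108 = 87 + 135 = 222$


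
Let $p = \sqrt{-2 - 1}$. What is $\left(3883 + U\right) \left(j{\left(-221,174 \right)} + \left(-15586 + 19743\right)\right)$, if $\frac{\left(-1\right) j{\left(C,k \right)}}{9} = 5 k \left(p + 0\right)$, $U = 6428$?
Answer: $42862827 - 80735130 i \sqrt{3} \approx 4.2863 \cdot 10^{7} - 1.3984 \cdot 10^{8} i$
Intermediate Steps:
$p = i \sqrt{3}$ ($p = \sqrt{-3} = i \sqrt{3} \approx 1.732 i$)
$j{\left(C,k \right)} = - 45 i k \sqrt{3}$ ($j{\left(C,k \right)} = - 9 \cdot 5 k \left(i \sqrt{3} + 0\right) = - 9 \cdot 5 k i \sqrt{3} = - 9 \cdot 5 i k \sqrt{3} = - 45 i k \sqrt{3}$)
$\left(3883 + U\right) \left(j{\left(-221,174 \right)} + \left(-15586 + 19743\right)\right) = \left(3883 + 6428\right) \left(\left(-45\right) i 174 \sqrt{3} + \left(-15586 + 19743\right)\right) = 10311 \left(- 7830 i \sqrt{3} + 4157\right) = 10311 \left(4157 - 7830 i \sqrt{3}\right) = 42862827 - 80735130 i \sqrt{3}$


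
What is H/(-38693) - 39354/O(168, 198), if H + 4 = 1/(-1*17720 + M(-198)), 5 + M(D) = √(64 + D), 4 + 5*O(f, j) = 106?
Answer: -23451129606617984/12156402642987 + I*√134/12156402642987 ≈ -1929.1 + 9.5224e-13*I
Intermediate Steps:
O(f, j) = 102/5 (O(f, j) = -⅘ + (⅕)*106 = -⅘ + 106/5 = 102/5)
M(D) = -5 + √(64 + D)
H = -4 + 1/(-17725 + I*√134) (H = -4 + 1/(-1*17720 + (-5 + √(64 - 198))) = -4 + 1/(-17720 + (-5 + √(-134))) = -4 + 1/(-17720 + (-5 + I*√134)) = -4 + 1/(-17725 + I*√134) ≈ -4.0001 - 3.6845e-8*I)
H/(-38693) - 39354/O(168, 198) = (-1256720761/314175759 - I*√134/314175759)/(-38693) - 39354/102/5 = (-1256720761/314175759 - I*√134/314175759)*(-1/38693) - 39354*5/102 = (1256720761/12156402642987 + I*√134/12156402642987) - 32795/17 = -23451129606617984/12156402642987 + I*√134/12156402642987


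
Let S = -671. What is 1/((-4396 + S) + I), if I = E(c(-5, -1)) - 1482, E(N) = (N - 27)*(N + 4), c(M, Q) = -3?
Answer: -1/6579 ≈ -0.00015200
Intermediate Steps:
E(N) = (-27 + N)*(4 + N)
I = -1512 (I = (-108 + (-3)² - 23*(-3)) - 1482 = (-108 + 9 + 69) - 1482 = -30 - 1482 = -1512)
1/((-4396 + S) + I) = 1/((-4396 - 671) - 1512) = 1/(-5067 - 1512) = 1/(-6579) = -1/6579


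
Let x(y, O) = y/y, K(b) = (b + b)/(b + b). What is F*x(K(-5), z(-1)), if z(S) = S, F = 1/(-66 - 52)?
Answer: -1/118 ≈ -0.0084746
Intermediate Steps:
K(b) = 1 (K(b) = (2*b)/((2*b)) = (2*b)*(1/(2*b)) = 1)
F = -1/118 (F = 1/(-118) = -1/118 ≈ -0.0084746)
x(y, O) = 1
F*x(K(-5), z(-1)) = -1/118*1 = -1/118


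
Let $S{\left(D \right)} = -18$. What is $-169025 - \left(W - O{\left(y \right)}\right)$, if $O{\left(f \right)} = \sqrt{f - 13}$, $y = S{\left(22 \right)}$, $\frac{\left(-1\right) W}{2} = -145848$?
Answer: $-460721 + i \sqrt{31} \approx -4.6072 \cdot 10^{5} + 5.5678 i$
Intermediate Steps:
$W = 291696$ ($W = \left(-2\right) \left(-145848\right) = 291696$)
$y = -18$
$O{\left(f \right)} = \sqrt{-13 + f}$
$-169025 - \left(W - O{\left(y \right)}\right) = -169025 + \left(\sqrt{-13 - 18} - 291696\right) = -169025 - \left(291696 - \sqrt{-31}\right) = -169025 - \left(291696 - i \sqrt{31}\right) = -460721 + i \sqrt{31}$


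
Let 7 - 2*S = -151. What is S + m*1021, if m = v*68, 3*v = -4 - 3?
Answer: -485759/3 ≈ -1.6192e+5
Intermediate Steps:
S = 79 (S = 7/2 - ½*(-151) = 7/2 + 151/2 = 79)
v = -7/3 (v = (-4 - 3)/3 = (⅓)*(-7) = -7/3 ≈ -2.3333)
m = -476/3 (m = -7/3*68 = -476/3 ≈ -158.67)
S + m*1021 = 79 - 476/3*1021 = 79 - 485996/3 = -485759/3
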